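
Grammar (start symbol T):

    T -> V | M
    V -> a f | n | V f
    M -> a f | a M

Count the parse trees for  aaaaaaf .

1

Parse trees for aaaaaaf:
  [T [M a [M a [M a [M a [M a [M a f]]]]]]]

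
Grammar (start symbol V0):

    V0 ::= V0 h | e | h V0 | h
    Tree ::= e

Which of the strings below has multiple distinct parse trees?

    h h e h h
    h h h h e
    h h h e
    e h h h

h h e h h

h h e h h: 6 trees
h h h h e: 1 tree
h h h e: 1 tree
e h h h: 1 tree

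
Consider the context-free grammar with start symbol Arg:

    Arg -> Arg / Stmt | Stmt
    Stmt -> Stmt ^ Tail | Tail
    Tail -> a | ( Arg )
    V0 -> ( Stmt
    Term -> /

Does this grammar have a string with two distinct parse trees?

Unambiguous

(V0, Term are unreachable from Arg, so their rules don't affect L(Arg).) This is a standard precedence ladder (Arg over Stmt over Tail), with each level left-recursive on its own operator ('/' at Arg, '^' at Stmt). That structure is LR(1), hence unambiguous.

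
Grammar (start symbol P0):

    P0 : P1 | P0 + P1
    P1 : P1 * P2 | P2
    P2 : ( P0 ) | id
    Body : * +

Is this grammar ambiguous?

(Body is unreachable from P0, so its rules don't affect L(P0).) P0 → P0 + P1 | P1  ;  P1 → P1 * P2 | P2  — a left-associative chain with P2 at the bottom. Each string factors uniquely by precedence.

Unambiguous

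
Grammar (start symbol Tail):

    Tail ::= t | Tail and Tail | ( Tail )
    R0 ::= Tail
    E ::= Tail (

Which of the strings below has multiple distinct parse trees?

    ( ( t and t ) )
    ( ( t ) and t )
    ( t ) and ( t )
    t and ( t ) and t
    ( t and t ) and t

t and ( t ) and t

( ( t and t ) ): 1 tree
( ( t ) and t ): 1 tree
( t ) and ( t ): 1 tree
t and ( t ) and t: 2 trees
( t and t ) and t: 1 tree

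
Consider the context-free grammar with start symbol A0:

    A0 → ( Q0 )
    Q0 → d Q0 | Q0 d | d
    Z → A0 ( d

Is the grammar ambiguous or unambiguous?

Ambiguous

Witness: ( d d )

Derivation 1: A0 ⇒ ( Q0 ) ⇒ ( d Q0 ) ⇒ ( d d )
Derivation 2: A0 ⇒ ( Q0 ) ⇒ ( Q0 d ) ⇒ ( d d )

Two distinct leftmost derivations for the same string.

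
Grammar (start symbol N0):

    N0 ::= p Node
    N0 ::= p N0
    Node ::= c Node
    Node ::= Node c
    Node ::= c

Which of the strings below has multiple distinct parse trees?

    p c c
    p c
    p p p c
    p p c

p c c

p c c: 2 trees
p c: 1 tree
p p p c: 1 tree
p p c: 1 tree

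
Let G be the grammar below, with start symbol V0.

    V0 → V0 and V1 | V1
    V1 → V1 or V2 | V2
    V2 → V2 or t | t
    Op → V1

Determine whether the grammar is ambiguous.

Witness: t or t

Derivation 1: V0 ⇒ V1 ⇒ V1 or V2 ⇒ V2 or V2 ⇒ t or V2 ⇒ t or t
Derivation 2: V0 ⇒ V1 ⇒ V2 ⇒ V2 or t ⇒ t or t

Two distinct leftmost derivations for the same string.

Ambiguous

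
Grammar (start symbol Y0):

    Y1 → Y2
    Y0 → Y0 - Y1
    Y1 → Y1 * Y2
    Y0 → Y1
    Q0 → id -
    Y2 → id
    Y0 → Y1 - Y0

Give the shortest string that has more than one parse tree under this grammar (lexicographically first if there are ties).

length 1: no string has ≥2 trees
length 3: id - id has 2 parse trees

Two derivations of id - id:
  Y0 ⇒ Y0 - Y1 ⇒ Y1 - Y1 ⇒ Y2 - Y1 ⇒ id - Y1 ⇒ id - Y2 ⇒ id - id
  Y0 ⇒ Y1 - Y0 ⇒ Y2 - Y0 ⇒ id - Y0 ⇒ id - Y1 ⇒ id - Y2 ⇒ id - id

id - id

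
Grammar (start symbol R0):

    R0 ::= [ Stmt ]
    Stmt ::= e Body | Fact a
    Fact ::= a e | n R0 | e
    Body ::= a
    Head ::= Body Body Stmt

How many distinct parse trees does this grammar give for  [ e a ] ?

2

Parse trees for [ e a ]:
  [R0 [ [Stmt e [Body a]] ]]
  [R0 [ [Stmt [Fact e] a] ]]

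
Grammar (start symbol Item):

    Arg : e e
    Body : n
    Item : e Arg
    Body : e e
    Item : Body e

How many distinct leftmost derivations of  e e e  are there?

Parse trees for e e e:
  [Item e [Arg e e]]
  [Item [Body e e] e]

2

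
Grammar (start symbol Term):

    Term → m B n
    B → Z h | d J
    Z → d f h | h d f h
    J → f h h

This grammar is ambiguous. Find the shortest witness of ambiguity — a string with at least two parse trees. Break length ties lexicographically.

length 6: m d f h h n has 2 parse trees

Two derivations of m d f h h n:
  Term ⇒ m B n ⇒ m Z h n ⇒ m d f h h n
  Term ⇒ m B n ⇒ m d J n ⇒ m d f h h n

m d f h h n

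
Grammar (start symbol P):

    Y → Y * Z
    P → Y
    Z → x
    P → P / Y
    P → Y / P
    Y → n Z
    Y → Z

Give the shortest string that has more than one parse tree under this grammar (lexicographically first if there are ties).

x / x

length 1: no string has ≥2 trees
length 2: no string has ≥2 trees
length 3: x / x has 2 parse trees

Two derivations of x / x:
  P ⇒ P / Y ⇒ Y / Y ⇒ Z / Y ⇒ x / Y ⇒ x / Z ⇒ x / x
  P ⇒ Y / P ⇒ Z / P ⇒ x / P ⇒ x / Y ⇒ x / Z ⇒ x / x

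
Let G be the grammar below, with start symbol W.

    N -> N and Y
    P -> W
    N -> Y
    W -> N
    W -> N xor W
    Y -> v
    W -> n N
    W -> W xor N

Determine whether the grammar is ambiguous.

Ambiguous

Witness: v xor v

Derivation 1: W ⇒ N xor W ⇒ Y xor W ⇒ v xor W ⇒ v xor N ⇒ v xor Y ⇒ v xor v
Derivation 2: W ⇒ W xor N ⇒ N xor N ⇒ Y xor N ⇒ v xor N ⇒ v xor Y ⇒ v xor v

Two distinct leftmost derivations for the same string.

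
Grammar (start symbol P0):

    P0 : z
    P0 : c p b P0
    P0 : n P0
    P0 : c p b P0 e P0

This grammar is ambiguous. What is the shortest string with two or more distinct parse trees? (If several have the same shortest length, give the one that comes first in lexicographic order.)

c p b c p b z e z

length 1: no string has ≥2 trees
length 2: no string has ≥2 trees
length 3: no string has ≥2 trees
length 4: no string has ≥2 trees
length 5: no string has ≥2 trees
length 6: no string has ≥2 trees
length 7: no string has ≥2 trees
length 8: no string has ≥2 trees
length 9: c p b c p b z e z has 2 parse trees

Two derivations of c p b c p b z e z:
  P0 ⇒ c p b P0 ⇒ c p b c p b P0 e P0 ⇒ c p b c p b z e P0 ⇒ c p b c p b z e z
  P0 ⇒ c p b P0 e P0 ⇒ c p b c p b P0 e P0 ⇒ c p b c p b z e P0 ⇒ c p b c p b z e z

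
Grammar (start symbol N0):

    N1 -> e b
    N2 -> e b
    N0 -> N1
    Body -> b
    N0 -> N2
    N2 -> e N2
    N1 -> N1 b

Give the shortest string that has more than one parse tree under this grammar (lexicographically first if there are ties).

e b

length 2: e b has 2 parse trees

Two derivations of e b:
  N0 ⇒ N1 ⇒ e b
  N0 ⇒ N2 ⇒ e b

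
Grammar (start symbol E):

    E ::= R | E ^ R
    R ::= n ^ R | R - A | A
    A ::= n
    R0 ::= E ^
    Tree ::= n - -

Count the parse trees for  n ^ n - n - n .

Parse trees for n ^ n - n - n:
  [E [R n ^ [R [R [R [A n]] - [A n]] - [A n]]]]
  [E [R [R n ^ [R [R [A n]] - [A n]]] - [A n]]]
  [E [R [R [R n ^ [R [A n]]] - [A n]] - [A n]]]
  [E [E [R [A n]]] ^ [R [R [R [A n]] - [A n]] - [A n]]]

4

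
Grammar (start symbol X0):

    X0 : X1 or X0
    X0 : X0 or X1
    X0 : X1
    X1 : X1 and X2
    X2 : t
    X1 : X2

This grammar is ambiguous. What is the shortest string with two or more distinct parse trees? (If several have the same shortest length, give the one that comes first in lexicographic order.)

t or t

length 1: no string has ≥2 trees
length 3: t or t has 2 parse trees

Two derivations of t or t:
  X0 ⇒ X1 or X0 ⇒ X2 or X0 ⇒ t or X0 ⇒ t or X1 ⇒ t or X2 ⇒ t or t
  X0 ⇒ X0 or X1 ⇒ X1 or X1 ⇒ X2 or X1 ⇒ t or X1 ⇒ t or X2 ⇒ t or t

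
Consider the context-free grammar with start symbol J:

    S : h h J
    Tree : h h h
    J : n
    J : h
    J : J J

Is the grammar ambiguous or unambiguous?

Witness: h h h

Derivation 1: J ⇒ J J ⇒ h J ⇒ h J J ⇒ h h J ⇒ h h h
Derivation 2: J ⇒ J J ⇒ J J J ⇒ h J J ⇒ h h J ⇒ h h h

Two distinct leftmost derivations for the same string.

Ambiguous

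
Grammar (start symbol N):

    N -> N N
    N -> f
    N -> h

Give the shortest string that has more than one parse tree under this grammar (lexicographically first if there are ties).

length 1: no string has ≥2 trees
length 2: no string has ≥2 trees
length 3: f f f has 2 parse trees

Two derivations of f f f:
  N ⇒ N N ⇒ N N N ⇒ f N N ⇒ f f N ⇒ f f f
  N ⇒ N N ⇒ f N ⇒ f N N ⇒ f f N ⇒ f f f

f f f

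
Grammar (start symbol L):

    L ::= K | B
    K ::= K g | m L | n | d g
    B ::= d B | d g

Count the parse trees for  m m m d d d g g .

Parse trees for m m m d d d g g:
  [L [K [K m [L [K m [L [K m [L [B d [B d [B d g]]]]]]]]] g]]
  [L [K m [L [K [K m [L [K m [L [B d [B d [B d g]]]]]]] g]]]]
  [L [K m [L [K m [L [K [K m [L [B d [B d [B d g]]]]] g]]]]]]

3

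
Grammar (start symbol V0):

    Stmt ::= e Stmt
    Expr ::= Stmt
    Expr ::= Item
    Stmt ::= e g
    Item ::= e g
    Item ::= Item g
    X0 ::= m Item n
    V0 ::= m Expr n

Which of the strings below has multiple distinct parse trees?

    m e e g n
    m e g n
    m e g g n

m e g n

m e e g n: 1 tree
m e g n: 2 trees
m e g g n: 1 tree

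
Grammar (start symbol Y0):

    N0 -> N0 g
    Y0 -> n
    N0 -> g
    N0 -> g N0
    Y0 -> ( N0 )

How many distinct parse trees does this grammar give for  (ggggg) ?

Parse trees for (ggggg) (showing first 6 of 16):
  [Y0 ( [N0 [N0 [N0 [N0 [N0 g] g] g] g] g] )]
  [Y0 ( [N0 [N0 [N0 [N0 g [N0 g]] g] g] g] )]
  [Y0 ( [N0 [N0 [N0 g [N0 [N0 g] g]] g] g] )]
  [Y0 ( [N0 [N0 [N0 g [N0 g [N0 g]]] g] g] )]
  [Y0 ( [N0 [N0 g [N0 [N0 [N0 g] g] g]] g] )]
  [Y0 ( [N0 [N0 g [N0 [N0 g [N0 g]] g]] g] )]

16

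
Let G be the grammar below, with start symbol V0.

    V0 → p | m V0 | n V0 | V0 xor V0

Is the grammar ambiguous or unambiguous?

Ambiguous

Witness: m p xor p

Derivation 1: V0 ⇒ m V0 ⇒ m V0 xor V0 ⇒ m p xor V0 ⇒ m p xor p
Derivation 2: V0 ⇒ V0 xor V0 ⇒ m V0 xor V0 ⇒ m p xor V0 ⇒ m p xor p

Two distinct leftmost derivations for the same string.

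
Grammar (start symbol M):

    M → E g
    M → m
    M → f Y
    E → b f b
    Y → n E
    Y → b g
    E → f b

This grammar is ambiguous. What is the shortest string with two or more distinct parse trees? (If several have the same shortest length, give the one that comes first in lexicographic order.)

f b g

length 1: no string has ≥2 trees
length 3: f b g has 2 parse trees

Two derivations of f b g:
  M ⇒ E g ⇒ f b g
  M ⇒ f Y ⇒ f b g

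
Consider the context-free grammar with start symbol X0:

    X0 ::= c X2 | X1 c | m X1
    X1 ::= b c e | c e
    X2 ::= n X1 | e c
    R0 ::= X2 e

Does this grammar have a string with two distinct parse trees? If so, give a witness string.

Ambiguous

Witness: c e c

Derivation 1: X0 ⇒ c X2 ⇒ c e c
Derivation 2: X0 ⇒ X1 c ⇒ c e c

Two distinct leftmost derivations for the same string.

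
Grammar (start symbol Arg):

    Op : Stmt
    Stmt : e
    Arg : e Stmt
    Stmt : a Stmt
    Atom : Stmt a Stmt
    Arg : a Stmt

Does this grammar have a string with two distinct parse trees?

Unambiguous

Only Arg, Stmt are reachable from Arg; ignoring the rest: The reachable rules are right-linear with at most one rule per (nonterminal, next-terminal) pair. Each input token forces the next rule, so parsing is deterministic.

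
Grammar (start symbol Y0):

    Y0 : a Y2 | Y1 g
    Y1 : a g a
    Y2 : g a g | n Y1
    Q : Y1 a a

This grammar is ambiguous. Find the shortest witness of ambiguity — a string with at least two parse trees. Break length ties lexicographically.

a g a g

length 4: a g a g has 2 parse trees

Two derivations of a g a g:
  Y0 ⇒ a Y2 ⇒ a g a g
  Y0 ⇒ Y1 g ⇒ a g a g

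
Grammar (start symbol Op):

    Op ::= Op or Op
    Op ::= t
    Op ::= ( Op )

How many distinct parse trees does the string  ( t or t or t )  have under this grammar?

Parse trees for ( t or t or t ):
  [Op ( [Op [Op t] or [Op [Op t] or [Op t]]] )]
  [Op ( [Op [Op [Op t] or [Op t]] or [Op t]] )]

2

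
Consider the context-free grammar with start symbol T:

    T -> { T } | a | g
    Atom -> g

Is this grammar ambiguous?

Only T is reachable from T; ignoring the rest: Each string is a nest of matched brackets around a single atom. An opening bracket forces the recursive rule; an atom forces the base rule.

Unambiguous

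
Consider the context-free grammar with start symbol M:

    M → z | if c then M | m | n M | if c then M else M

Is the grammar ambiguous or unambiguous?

Ambiguous

Witness: if c then if c then m else m

Derivation 1: M ⇒ if c then M ⇒ if c then if c then M else M ⇒ if c then if c then m else M ⇒ if c then if c then m else m
Derivation 2: M ⇒ if c then M else M ⇒ if c then if c then M else M ⇒ if c then if c then m else M ⇒ if c then if c then m else m

Two distinct leftmost derivations for the same string.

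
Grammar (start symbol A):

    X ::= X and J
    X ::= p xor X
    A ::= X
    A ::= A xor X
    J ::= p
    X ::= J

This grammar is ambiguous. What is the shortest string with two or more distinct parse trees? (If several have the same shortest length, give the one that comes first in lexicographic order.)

length 1: no string has ≥2 trees
length 3: p xor p has 2 parse trees

Two derivations of p xor p:
  A ⇒ X ⇒ p xor X ⇒ p xor J ⇒ p xor p
  A ⇒ A xor X ⇒ X xor X ⇒ J xor X ⇒ p xor X ⇒ p xor J ⇒ p xor p

p xor p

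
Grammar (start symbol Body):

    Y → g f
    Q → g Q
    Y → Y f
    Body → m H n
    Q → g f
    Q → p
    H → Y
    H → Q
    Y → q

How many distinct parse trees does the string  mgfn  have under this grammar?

2

Parse trees for mgfn:
  [Body m [H [Y g f]] n]
  [Body m [H [Q g f]] n]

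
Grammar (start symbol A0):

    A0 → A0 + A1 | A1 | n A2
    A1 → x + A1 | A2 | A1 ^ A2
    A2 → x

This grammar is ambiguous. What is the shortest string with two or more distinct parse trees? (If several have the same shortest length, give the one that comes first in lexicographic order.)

length 1: no string has ≥2 trees
length 2: no string has ≥2 trees
length 3: x + x has 2 parse trees

Two derivations of x + x:
  A0 ⇒ A0 + A1 ⇒ A1 + A1 ⇒ A2 + A1 ⇒ x + A1 ⇒ x + A2 ⇒ x + x
  A0 ⇒ A1 ⇒ x + A1 ⇒ x + A2 ⇒ x + x

x + x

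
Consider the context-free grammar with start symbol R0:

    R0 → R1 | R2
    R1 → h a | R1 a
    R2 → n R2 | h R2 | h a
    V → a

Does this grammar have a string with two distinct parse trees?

Ambiguous

Witness: h a

Derivation 1: R0 ⇒ R1 ⇒ h a
Derivation 2: R0 ⇒ R2 ⇒ h a

Two distinct leftmost derivations for the same string.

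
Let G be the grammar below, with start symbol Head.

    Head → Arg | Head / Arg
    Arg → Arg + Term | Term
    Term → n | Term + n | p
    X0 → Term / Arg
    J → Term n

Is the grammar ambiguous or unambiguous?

Witness: n + n

Derivation 1: Head ⇒ Arg ⇒ Arg + Term ⇒ Term + Term ⇒ n + Term ⇒ n + n
Derivation 2: Head ⇒ Arg ⇒ Term ⇒ Term + n ⇒ n + n

Two distinct leftmost derivations for the same string.

Ambiguous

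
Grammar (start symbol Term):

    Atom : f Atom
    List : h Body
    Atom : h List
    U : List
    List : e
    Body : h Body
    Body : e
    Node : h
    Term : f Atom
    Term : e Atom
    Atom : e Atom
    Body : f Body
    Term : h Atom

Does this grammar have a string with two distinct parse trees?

Only Term, Atom, List, Body are reachable from Term; ignoring the rest: Each reachable nonterminal has at most one production per leading terminal, and all productions are right-linear; the derivation is determined token-by-token.

Unambiguous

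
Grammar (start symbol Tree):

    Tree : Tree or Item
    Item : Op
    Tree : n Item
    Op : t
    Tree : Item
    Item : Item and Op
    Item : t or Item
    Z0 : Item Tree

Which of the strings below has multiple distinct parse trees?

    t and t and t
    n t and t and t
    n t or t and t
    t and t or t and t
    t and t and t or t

n t or t and t

t and t and t: 1 tree
n t and t and t: 1 tree
n t or t and t: 3 trees
t and t or t and t: 1 tree
t and t and t or t: 1 tree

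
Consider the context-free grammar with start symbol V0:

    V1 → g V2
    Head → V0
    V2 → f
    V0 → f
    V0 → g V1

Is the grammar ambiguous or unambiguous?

Unambiguous

Only V0, V1, V2 are reachable from V0; ignoring the rest: Restricted to the reachable nonterminals, every rule has the form A → t or A → t B, and no two rules for the same A share a first terminal. The grammar encodes a DFA — one run per string.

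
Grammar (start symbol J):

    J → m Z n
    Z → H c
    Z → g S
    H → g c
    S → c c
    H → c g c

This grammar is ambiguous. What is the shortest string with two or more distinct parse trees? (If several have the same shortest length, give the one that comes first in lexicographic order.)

m g c c n

length 5: m g c c n has 2 parse trees

Two derivations of m g c c n:
  J ⇒ m Z n ⇒ m H c n ⇒ m g c c n
  J ⇒ m Z n ⇒ m g S n ⇒ m g c c n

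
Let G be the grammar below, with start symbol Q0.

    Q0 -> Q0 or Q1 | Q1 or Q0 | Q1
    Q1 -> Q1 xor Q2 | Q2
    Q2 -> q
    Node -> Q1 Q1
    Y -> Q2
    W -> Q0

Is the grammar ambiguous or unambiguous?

Witness: q or q

Derivation 1: Q0 ⇒ Q0 or Q1 ⇒ Q1 or Q1 ⇒ Q2 or Q1 ⇒ q or Q1 ⇒ q or Q2 ⇒ q or q
Derivation 2: Q0 ⇒ Q1 or Q0 ⇒ Q2 or Q0 ⇒ q or Q0 ⇒ q or Q1 ⇒ q or Q2 ⇒ q or q

Two distinct leftmost derivations for the same string.

Ambiguous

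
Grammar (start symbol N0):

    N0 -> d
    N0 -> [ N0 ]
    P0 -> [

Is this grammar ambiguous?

(P0 is unreachable from N0, so its rules don't affect L(N0).) L(N0) is { openⁿ atom closeⁿ : n ≥ 0 }. The bracket depth fixes n, and the derivation is forced at every step.

Unambiguous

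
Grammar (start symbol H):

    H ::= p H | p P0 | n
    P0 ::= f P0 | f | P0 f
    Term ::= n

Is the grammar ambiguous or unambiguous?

Witness: p f f

Derivation 1: H ⇒ p P0 ⇒ p f P0 ⇒ p f f
Derivation 2: H ⇒ p P0 ⇒ p P0 f ⇒ p f f

Two distinct leftmost derivations for the same string.

Ambiguous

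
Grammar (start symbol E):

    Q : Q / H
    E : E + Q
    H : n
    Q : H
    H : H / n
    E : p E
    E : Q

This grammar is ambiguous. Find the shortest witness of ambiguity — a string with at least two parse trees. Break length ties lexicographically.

n / n

length 1: no string has ≥2 trees
length 2: no string has ≥2 trees
length 3: n / n has 2 parse trees

Two derivations of n / n:
  E ⇒ Q ⇒ Q / H ⇒ H / H ⇒ n / H ⇒ n / n
  E ⇒ Q ⇒ H ⇒ H / n ⇒ n / n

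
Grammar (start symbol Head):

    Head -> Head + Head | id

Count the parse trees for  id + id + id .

2

Parse trees for id + id + id:
  [Head [Head id] + [Head [Head id] + [Head id]]]
  [Head [Head [Head id] + [Head id]] + [Head id]]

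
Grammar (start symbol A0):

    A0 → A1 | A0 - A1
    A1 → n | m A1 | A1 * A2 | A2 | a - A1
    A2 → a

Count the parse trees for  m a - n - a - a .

Parse trees for m a - n - a - a:
  [A0 [A0 [A1 m [A1 a - [A1 n]]]] - [A1 a - [A1 [A2 a]]]]
  [A0 [A0 [A0 [A1 m [A1 [A2 a]]]] - [A1 n]] - [A1 a - [A1 [A2 a]]]]
  [A0 [A0 [A0 [A1 m [A1 a - [A1 n]]]] - [A1 [A2 a]]] - [A1 [A2 a]]]
  [A0 [A0 [A0 [A0 [A1 m [A1 [A2 a]]]] - [A1 n]] - [A1 [A2 a]]] - [A1 [A2 a]]]

4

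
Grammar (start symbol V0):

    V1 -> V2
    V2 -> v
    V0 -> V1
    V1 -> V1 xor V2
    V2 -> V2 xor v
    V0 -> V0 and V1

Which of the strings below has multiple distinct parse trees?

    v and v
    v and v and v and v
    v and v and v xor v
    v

v and v: 1 tree
v and v and v and v: 1 tree
v and v and v xor v: 2 trees
v: 1 tree

v and v and v xor v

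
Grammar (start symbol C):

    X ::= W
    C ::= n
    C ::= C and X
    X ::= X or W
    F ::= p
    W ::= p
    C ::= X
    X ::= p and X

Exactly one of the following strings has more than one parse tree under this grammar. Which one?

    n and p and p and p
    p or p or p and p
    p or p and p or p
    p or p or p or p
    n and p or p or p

n and p and p and p

n and p and p and p: 4 trees
p or p or p and p: 1 tree
p or p and p or p: 1 tree
p or p or p or p: 1 tree
n and p or p or p: 1 tree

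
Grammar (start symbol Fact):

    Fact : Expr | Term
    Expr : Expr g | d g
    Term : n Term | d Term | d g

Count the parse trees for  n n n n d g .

1

Parse trees for n n n n d g:
  [Fact [Term n [Term n [Term n [Term n [Term d g]]]]]]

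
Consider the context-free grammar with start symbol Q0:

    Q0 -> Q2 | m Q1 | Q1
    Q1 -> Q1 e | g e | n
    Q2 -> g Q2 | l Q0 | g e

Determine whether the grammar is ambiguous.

Ambiguous

Witness: g e

Derivation 1: Q0 ⇒ Q2 ⇒ g e
Derivation 2: Q0 ⇒ Q1 ⇒ g e

Two distinct leftmost derivations for the same string.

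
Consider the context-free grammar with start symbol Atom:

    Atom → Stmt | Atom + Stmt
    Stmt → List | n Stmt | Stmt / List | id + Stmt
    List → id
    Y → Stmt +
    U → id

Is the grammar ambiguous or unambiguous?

Witness: id + id

Derivation 1: Atom ⇒ Stmt ⇒ id + Stmt ⇒ id + List ⇒ id + id
Derivation 2: Atom ⇒ Atom + Stmt ⇒ Stmt + Stmt ⇒ List + Stmt ⇒ id + Stmt ⇒ id + List ⇒ id + id

Two distinct leftmost derivations for the same string.

Ambiguous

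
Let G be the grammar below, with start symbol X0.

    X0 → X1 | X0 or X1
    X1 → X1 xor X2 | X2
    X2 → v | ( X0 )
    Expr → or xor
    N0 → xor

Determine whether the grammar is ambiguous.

(Expr, N0 are unreachable from X0, so their rules don't affect L(X0).) The grammar is stratified — X0 handles 'or' (left-recursive), X1 handles 'xor', X2 atoms. Each operator has a fixed associativity and precedence level, so every string has one parse.

Unambiguous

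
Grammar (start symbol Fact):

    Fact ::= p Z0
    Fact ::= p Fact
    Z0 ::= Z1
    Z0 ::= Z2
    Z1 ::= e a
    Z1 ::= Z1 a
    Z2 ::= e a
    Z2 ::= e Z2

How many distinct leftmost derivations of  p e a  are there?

2

Parse trees for p e a:
  [Fact p [Z0 [Z1 e a]]]
  [Fact p [Z0 [Z2 e a]]]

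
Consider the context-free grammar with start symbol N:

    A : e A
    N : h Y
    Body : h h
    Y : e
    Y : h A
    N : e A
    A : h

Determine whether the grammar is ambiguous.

(Body is unreachable from N, so its rules don't affect L(N).) The reachable rules are right-linear with at most one rule per (nonterminal, next-terminal) pair. Each input token forces the next rule, so parsing is deterministic.

Unambiguous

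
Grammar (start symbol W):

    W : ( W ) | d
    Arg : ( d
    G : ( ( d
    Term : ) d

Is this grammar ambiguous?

Unambiguous

(Arg, G, Term are unreachable from W, so their rules don't affect L(W).) L(W) is { openⁿ atom closeⁿ : n ≥ 0 }. The bracket depth fixes n, and the derivation is forced at every step.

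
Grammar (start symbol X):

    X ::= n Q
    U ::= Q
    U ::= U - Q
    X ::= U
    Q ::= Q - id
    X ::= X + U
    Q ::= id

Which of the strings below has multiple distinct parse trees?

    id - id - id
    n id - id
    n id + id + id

id - id - id

id - id - id: 4 trees
n id - id: 1 tree
n id + id + id: 1 tree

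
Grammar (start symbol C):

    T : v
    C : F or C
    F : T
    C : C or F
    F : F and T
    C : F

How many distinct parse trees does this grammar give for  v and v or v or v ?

4

Parse trees for v and v or v or v:
  [C [F [F [T v]] and [T v]] or [C [F [T v]] or [C [F [T v]]]]]
  [C [F [F [T v]] and [T v]] or [C [C [F [T v]]] or [F [T v]]]]
  [C [C [F [F [T v]] and [T v]] or [C [F [T v]]]] or [F [T v]]]
  [C [C [C [F [F [T v]] and [T v]]] or [F [T v]]] or [F [T v]]]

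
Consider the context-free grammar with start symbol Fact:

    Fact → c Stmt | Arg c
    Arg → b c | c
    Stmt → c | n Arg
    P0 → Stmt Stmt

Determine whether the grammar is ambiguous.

Witness: c c

Derivation 1: Fact ⇒ c Stmt ⇒ c c
Derivation 2: Fact ⇒ Arg c ⇒ c c

Two distinct leftmost derivations for the same string.

Ambiguous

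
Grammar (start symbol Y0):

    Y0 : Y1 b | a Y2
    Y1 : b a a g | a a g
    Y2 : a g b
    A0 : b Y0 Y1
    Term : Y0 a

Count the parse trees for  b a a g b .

Parse trees for b a a g b:
  [Y0 [Y1 b a a g] b]

1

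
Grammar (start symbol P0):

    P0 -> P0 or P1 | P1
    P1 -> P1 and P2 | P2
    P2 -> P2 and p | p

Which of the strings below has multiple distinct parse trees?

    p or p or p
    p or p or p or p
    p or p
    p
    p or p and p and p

p or p and p and p

p or p or p: 1 tree
p or p or p or p: 1 tree
p or p: 1 tree
p: 1 tree
p or p and p and p: 4 trees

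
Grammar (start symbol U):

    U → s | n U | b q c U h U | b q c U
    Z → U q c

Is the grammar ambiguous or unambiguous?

Ambiguous

Witness: b q c b q c s h s

Derivation 1: U ⇒ b q c U h U ⇒ b q c b q c U h U ⇒ b q c b q c s h U ⇒ b q c b q c s h s
Derivation 2: U ⇒ b q c U ⇒ b q c b q c U h U ⇒ b q c b q c s h U ⇒ b q c b q c s h s

Two distinct leftmost derivations for the same string.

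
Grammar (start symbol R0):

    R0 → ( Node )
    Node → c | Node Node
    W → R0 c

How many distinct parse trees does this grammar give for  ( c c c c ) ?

5

Parse trees for ( c c c c ):
  [R0 ( [Node [Node c] [Node [Node c] [Node [Node c] [Node c]]]] )]
  [R0 ( [Node [Node c] [Node [Node [Node c] [Node c]] [Node c]]] )]
  [R0 ( [Node [Node [Node c] [Node c]] [Node [Node c] [Node c]]] )]
  [R0 ( [Node [Node [Node c] [Node [Node c] [Node c]]] [Node c]] )]
  [R0 ( [Node [Node [Node [Node c] [Node c]] [Node c]] [Node c]] )]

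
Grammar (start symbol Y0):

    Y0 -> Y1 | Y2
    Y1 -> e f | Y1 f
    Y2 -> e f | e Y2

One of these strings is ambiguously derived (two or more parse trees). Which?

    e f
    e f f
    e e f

e f

e f: 2 trees
e f f: 1 tree
e e f: 1 tree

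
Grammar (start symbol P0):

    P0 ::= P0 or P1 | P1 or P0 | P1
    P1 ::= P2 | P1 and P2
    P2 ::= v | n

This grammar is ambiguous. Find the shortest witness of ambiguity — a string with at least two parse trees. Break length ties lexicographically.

n or n

length 1: no string has ≥2 trees
length 3: n or n has 2 parse trees

Two derivations of n or n:
  P0 ⇒ P0 or P1 ⇒ P1 or P1 ⇒ P2 or P1 ⇒ n or P1 ⇒ n or P2 ⇒ n or n
  P0 ⇒ P1 or P0 ⇒ P2 or P0 ⇒ n or P0 ⇒ n or P1 ⇒ n or P2 ⇒ n or n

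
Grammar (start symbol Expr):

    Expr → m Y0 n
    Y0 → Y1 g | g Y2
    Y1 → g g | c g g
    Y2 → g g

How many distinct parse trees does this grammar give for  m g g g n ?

2

Parse trees for m g g g n:
  [Expr m [Y0 [Y1 g g] g] n]
  [Expr m [Y0 g [Y2 g g]] n]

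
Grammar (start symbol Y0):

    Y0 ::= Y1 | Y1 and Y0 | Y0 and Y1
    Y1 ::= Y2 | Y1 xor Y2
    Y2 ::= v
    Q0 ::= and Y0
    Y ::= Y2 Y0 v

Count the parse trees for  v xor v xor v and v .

Parse trees for v xor v xor v and v:
  [Y0 [Y1 [Y1 [Y1 [Y2 v]] xor [Y2 v]] xor [Y2 v]] and [Y0 [Y1 [Y2 v]]]]
  [Y0 [Y0 [Y1 [Y1 [Y1 [Y2 v]] xor [Y2 v]] xor [Y2 v]]] and [Y1 [Y2 v]]]

2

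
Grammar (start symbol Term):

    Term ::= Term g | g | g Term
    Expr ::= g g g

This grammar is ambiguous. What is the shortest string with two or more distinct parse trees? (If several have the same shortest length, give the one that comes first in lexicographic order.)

length 1: no string has ≥2 trees
length 2: g g has 2 parse trees

Two derivations of g g:
  Term ⇒ Term g ⇒ g g
  Term ⇒ g Term ⇒ g g

g g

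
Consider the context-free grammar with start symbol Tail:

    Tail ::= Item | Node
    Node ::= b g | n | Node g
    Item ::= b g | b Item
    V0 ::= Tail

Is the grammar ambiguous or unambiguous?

Witness: b g

Derivation 1: Tail ⇒ Item ⇒ b g
Derivation 2: Tail ⇒ Node ⇒ b g

Two distinct leftmost derivations for the same string.

Ambiguous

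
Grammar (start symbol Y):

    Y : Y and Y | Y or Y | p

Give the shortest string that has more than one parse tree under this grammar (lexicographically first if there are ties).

length 1: no string has ≥2 trees
length 3: no string has ≥2 trees
length 5: p and p and p has 2 parse trees

Two derivations of p and p and p:
  Y ⇒ Y and Y ⇒ Y and Y and Y ⇒ p and Y and Y ⇒ p and p and Y ⇒ p and p and p
  Y ⇒ Y and Y ⇒ p and Y ⇒ p and Y and Y ⇒ p and p and Y ⇒ p and p and p

p and p and p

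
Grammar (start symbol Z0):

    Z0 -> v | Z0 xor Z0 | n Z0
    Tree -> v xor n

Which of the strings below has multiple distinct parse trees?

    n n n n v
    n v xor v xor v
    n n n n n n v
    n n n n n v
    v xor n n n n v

n n n n v: 1 tree
n v xor v xor v: 5 trees
n n n n n n v: 1 tree
n n n n n v: 1 tree
v xor n n n n v: 1 tree

n v xor v xor v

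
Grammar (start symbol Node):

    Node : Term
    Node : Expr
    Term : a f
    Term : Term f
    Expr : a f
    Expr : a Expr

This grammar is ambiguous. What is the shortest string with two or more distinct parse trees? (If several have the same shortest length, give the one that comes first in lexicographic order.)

a f

length 2: a f has 2 parse trees

Two derivations of a f:
  Node ⇒ Term ⇒ a f
  Node ⇒ Expr ⇒ a f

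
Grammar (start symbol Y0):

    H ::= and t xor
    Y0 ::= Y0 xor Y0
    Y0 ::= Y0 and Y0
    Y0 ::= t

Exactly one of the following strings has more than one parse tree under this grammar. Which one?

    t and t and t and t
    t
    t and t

t and t and t and t

t and t and t and t: 5 trees
t: 1 tree
t and t: 1 tree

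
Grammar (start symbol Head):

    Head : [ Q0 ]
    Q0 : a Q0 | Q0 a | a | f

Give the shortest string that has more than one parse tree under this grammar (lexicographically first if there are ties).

[ a a ]

length 3: no string has ≥2 trees
length 4: [ a a ] has 2 parse trees

Two derivations of [ a a ]:
  Head ⇒ [ Q0 ] ⇒ [ a Q0 ] ⇒ [ a a ]
  Head ⇒ [ Q0 ] ⇒ [ Q0 a ] ⇒ [ a a ]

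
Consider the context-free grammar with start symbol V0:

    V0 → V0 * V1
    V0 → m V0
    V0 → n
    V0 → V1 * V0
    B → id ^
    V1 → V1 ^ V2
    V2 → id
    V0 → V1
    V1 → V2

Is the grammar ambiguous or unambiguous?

Witness: id * id

Derivation 1: V0 ⇒ V0 * V1 ⇒ V1 * V1 ⇒ V2 * V1 ⇒ id * V1 ⇒ id * V2 ⇒ id * id
Derivation 2: V0 ⇒ V1 * V0 ⇒ V2 * V0 ⇒ id * V0 ⇒ id * V1 ⇒ id * V2 ⇒ id * id

Two distinct leftmost derivations for the same string.

Ambiguous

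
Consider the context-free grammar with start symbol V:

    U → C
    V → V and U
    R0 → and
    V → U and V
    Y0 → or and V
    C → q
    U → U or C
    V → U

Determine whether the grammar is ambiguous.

Ambiguous

Witness: q and q

Derivation 1: V ⇒ V and U ⇒ U and U ⇒ C and U ⇒ q and U ⇒ q and C ⇒ q and q
Derivation 2: V ⇒ U and V ⇒ C and V ⇒ q and V ⇒ q and U ⇒ q and C ⇒ q and q

Two distinct leftmost derivations for the same string.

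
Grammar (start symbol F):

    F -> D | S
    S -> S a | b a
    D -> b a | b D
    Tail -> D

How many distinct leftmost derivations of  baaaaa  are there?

Parse trees for baaaaa:
  [F [S [S [S [S [S b a] a] a] a] a]]

1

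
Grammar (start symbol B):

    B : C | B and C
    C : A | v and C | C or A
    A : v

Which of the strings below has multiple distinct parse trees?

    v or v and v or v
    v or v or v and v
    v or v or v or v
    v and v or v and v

v and v or v and v

v or v and v or v: 1 tree
v or v or v and v: 1 tree
v or v or v or v: 1 tree
v and v or v and v: 3 trees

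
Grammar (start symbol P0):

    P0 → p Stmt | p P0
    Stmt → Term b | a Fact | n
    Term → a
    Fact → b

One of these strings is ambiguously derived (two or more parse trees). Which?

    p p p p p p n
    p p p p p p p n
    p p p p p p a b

p p p p p p a b

p p p p p p n: 1 tree
p p p p p p p n: 1 tree
p p p p p p a b: 2 trees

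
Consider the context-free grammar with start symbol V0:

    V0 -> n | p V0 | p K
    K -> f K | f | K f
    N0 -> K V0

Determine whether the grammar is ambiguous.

Witness: p f f

Derivation 1: V0 ⇒ p K ⇒ p f K ⇒ p f f
Derivation 2: V0 ⇒ p K ⇒ p K f ⇒ p f f

Two distinct leftmost derivations for the same string.

Ambiguous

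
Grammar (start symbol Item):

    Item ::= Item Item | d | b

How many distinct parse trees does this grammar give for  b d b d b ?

Parse trees for b d b d b (showing first 6 of 14):
  [Item [Item b] [Item [Item d] [Item [Item b] [Item [Item d] [Item b]]]]]
  [Item [Item b] [Item [Item d] [Item [Item [Item b] [Item d]] [Item b]]]]
  [Item [Item b] [Item [Item [Item d] [Item b]] [Item [Item d] [Item b]]]]
  [Item [Item b] [Item [Item [Item d] [Item [Item b] [Item d]]] [Item b]]]
  [Item [Item b] [Item [Item [Item [Item d] [Item b]] [Item d]] [Item b]]]
  [Item [Item [Item b] [Item d]] [Item [Item b] [Item [Item d] [Item b]]]]

14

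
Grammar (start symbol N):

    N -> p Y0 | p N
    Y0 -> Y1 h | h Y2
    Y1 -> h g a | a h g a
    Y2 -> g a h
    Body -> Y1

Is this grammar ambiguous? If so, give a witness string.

Ambiguous

Witness: p h g a h

Derivation 1: N ⇒ p Y0 ⇒ p Y1 h ⇒ p h g a h
Derivation 2: N ⇒ p Y0 ⇒ p h Y2 ⇒ p h g a h

Two distinct leftmost derivations for the same string.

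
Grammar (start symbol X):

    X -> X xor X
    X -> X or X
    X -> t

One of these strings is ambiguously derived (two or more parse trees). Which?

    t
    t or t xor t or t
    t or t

t or t xor t or t

t: 1 tree
t or t xor t or t: 5 trees
t or t: 1 tree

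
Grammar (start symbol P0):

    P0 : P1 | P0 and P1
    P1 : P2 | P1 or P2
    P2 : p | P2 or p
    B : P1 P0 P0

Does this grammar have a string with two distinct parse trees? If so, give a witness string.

Witness: p or p

Derivation 1: P0 ⇒ P1 ⇒ P2 ⇒ P2 or p ⇒ p or p
Derivation 2: P0 ⇒ P1 ⇒ P1 or P2 ⇒ P2 or P2 ⇒ p or P2 ⇒ p or p

Two distinct leftmost derivations for the same string.

Ambiguous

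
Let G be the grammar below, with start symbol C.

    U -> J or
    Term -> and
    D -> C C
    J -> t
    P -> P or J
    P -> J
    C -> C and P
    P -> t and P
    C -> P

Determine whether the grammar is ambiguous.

Ambiguous

Witness: t and t

Derivation 1: C ⇒ C and P ⇒ P and P ⇒ J and P ⇒ t and P ⇒ t and J ⇒ t and t
Derivation 2: C ⇒ P ⇒ t and P ⇒ t and J ⇒ t and t

Two distinct leftmost derivations for the same string.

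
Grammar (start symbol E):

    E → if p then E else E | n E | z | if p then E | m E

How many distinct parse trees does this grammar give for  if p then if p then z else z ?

2

Parse trees for if p then if p then z else z:
  [E if p then [E if p then [E z]] else [E z]]
  [E if p then [E if p then [E z] else [E z]]]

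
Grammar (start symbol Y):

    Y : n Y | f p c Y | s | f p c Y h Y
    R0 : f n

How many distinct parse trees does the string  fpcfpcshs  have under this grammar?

Parse trees for fpcfpcshs:
  [Y f p c [Y f p c [Y s] h [Y s]]]
  [Y f p c [Y f p c [Y s]] h [Y s]]

2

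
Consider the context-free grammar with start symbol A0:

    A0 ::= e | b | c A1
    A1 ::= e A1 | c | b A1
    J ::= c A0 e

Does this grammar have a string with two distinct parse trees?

Unambiguous

Only A0, A1 are reachable from A0; ignoring the rest: Each reachable nonterminal has at most one production per leading terminal, and all productions are right-linear; the derivation is determined token-by-token.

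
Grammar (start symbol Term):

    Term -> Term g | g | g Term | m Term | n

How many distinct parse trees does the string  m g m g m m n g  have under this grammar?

7

Parse trees for m g m g m m n g:
  [Term [Term m [Term g [Term m [Term g [Term m [Term m [Term n]]]]]]] g]
  [Term m [Term [Term g [Term m [Term g [Term m [Term m [Term n]]]]]] g]]
  [Term m [Term g [Term [Term m [Term g [Term m [Term m [Term n]]]]] g]]]
  [Term m [Term g [Term m [Term [Term g [Term m [Term m [Term n]]]] g]]]]
  [Term m [Term g [Term m [Term g [Term [Term m [Term m [Term n]]] g]]]]]
  [Term m [Term g [Term m [Term g [Term m [Term [Term m [Term n]] g]]]]]]
  [Term m [Term g [Term m [Term g [Term m [Term m [Term [Term n] g]]]]]]]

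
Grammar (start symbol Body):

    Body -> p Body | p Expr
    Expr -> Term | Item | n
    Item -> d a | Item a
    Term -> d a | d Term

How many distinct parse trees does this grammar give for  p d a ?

2

Parse trees for p d a:
  [Body p [Expr [Term d a]]]
  [Body p [Expr [Item d a]]]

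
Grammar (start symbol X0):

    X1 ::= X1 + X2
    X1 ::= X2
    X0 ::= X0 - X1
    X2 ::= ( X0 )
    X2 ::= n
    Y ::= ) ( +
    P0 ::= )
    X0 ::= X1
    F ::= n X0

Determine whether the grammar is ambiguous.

Unambiguous

Only X0, X1, X2 are reachable from X0; ignoring the rest: The grammar is stratified — X0 handles '-' (left-recursive), X1 handles '+', X2 atoms. Each operator has a fixed associativity and precedence level, so every string has one parse.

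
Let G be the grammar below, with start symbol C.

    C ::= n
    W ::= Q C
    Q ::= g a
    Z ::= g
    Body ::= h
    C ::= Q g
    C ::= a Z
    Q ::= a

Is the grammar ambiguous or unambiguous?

Witness: a g

Derivation 1: C ⇒ Q g ⇒ a g
Derivation 2: C ⇒ a Z ⇒ a g

Two distinct leftmost derivations for the same string.

Ambiguous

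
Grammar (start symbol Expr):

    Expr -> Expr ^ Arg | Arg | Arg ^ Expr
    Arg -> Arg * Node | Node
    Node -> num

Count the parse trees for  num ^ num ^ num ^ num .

8

Parse trees for num ^ num ^ num ^ num:
  [Expr [Expr [Expr [Expr [Arg [Node num]]] ^ [Arg [Node num]]] ^ [Arg [Node num]]] ^ [Arg [Node num]]]
  [Expr [Expr [Expr [Arg [Node num]] ^ [Expr [Arg [Node num]]]] ^ [Arg [Node num]]] ^ [Arg [Node num]]]
  [Expr [Expr [Arg [Node num]] ^ [Expr [Expr [Arg [Node num]]] ^ [Arg [Node num]]]] ^ [Arg [Node num]]]
  [Expr [Expr [Arg [Node num]] ^ [Expr [Arg [Node num]] ^ [Expr [Arg [Node num]]]]] ^ [Arg [Node num]]]
  [Expr [Arg [Node num]] ^ [Expr [Expr [Expr [Arg [Node num]]] ^ [Arg [Node num]]] ^ [Arg [Node num]]]]
  [Expr [Arg [Node num]] ^ [Expr [Expr [Arg [Node num]] ^ [Expr [Arg [Node num]]]] ^ [Arg [Node num]]]]
  [Expr [Arg [Node num]] ^ [Expr [Arg [Node num]] ^ [Expr [Expr [Arg [Node num]]] ^ [Arg [Node num]]]]]
  [Expr [Arg [Node num]] ^ [Expr [Arg [Node num]] ^ [Expr [Arg [Node num]] ^ [Expr [Arg [Node num]]]]]]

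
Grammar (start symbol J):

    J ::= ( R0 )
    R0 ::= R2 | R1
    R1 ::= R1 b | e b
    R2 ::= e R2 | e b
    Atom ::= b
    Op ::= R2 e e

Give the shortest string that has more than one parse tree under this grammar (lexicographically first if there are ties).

( e b )

length 4: ( e b ) has 2 parse trees

Two derivations of ( e b ):
  J ⇒ ( R0 ) ⇒ ( R2 ) ⇒ ( e b )
  J ⇒ ( R0 ) ⇒ ( R1 ) ⇒ ( e b )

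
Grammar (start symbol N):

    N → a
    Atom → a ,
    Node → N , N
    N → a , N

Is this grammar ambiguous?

Unambiguous

(Atom, Node are unreachable from N, so their rules don't affect L(N).) Right-recursive list with a separator: after each atom, whether the separator follows determines the rule. One parse per string.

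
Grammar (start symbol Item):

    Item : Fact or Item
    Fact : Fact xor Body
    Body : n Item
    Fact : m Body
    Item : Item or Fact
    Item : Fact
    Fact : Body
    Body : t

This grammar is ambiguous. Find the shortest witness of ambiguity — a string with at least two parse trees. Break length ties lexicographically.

t or t

length 1: no string has ≥2 trees
length 2: no string has ≥2 trees
length 3: t or t has 2 parse trees

Two derivations of t or t:
  Item ⇒ Fact or Item ⇒ Body or Item ⇒ t or Item ⇒ t or Fact ⇒ t or Body ⇒ t or t
  Item ⇒ Item or Fact ⇒ Fact or Fact ⇒ Body or Fact ⇒ t or Fact ⇒ t or Body ⇒ t or t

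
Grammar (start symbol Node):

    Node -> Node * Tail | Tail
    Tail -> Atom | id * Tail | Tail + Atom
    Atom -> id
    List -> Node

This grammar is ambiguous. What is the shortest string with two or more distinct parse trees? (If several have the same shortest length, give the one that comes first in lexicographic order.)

length 1: no string has ≥2 trees
length 3: id * id has 2 parse trees

Two derivations of id * id:
  Node ⇒ Node * Tail ⇒ Tail * Tail ⇒ Atom * Tail ⇒ id * Tail ⇒ id * Atom ⇒ id * id
  Node ⇒ Tail ⇒ id * Tail ⇒ id * Atom ⇒ id * id

id * id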